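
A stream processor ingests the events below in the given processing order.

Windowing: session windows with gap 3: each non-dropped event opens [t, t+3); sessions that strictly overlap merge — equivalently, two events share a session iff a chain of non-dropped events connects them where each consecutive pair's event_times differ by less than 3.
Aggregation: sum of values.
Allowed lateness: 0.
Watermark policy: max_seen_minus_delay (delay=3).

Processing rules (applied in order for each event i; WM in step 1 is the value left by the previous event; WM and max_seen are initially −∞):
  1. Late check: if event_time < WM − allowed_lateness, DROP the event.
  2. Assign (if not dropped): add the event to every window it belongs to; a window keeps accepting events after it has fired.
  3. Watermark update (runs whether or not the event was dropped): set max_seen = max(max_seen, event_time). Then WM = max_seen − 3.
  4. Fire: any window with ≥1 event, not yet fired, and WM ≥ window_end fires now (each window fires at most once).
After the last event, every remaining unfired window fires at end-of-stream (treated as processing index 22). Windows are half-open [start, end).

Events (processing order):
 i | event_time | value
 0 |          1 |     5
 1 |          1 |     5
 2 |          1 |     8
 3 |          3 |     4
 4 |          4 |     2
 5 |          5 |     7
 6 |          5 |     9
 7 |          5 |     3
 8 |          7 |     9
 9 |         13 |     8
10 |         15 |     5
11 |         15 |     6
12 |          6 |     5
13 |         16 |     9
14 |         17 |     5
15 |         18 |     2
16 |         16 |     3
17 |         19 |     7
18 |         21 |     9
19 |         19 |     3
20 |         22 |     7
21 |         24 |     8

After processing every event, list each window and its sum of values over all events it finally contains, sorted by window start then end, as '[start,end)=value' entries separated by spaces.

i=0 t=1 v=5: → [1,4); WM=-2
i=1 t=1 v=5: → [1,4); WM=-2
i=2 t=1 v=8: → [1,4); WM=-2
i=3 t=3 v=4: → [1,6); WM=0
i=4 t=4 v=2: → [1,7); WM=1
i=5 t=5 v=7: → [1,8); WM=2
i=6 t=5 v=9: → [1,8); WM=2
i=7 t=5 v=3: → [1,8); WM=2
i=8 t=7 v=9: → [1,10); WM=4
i=9 t=13 v=8: → [13,16); WM=10
i=10 t=15 v=5: → [13,18); WM=12
i=11 t=15 v=6: → [13,18); WM=12
i=12 t=6 v=5: DROP (t<12-0); WM=12
i=13 t=16 v=9: → [13,19); WM=13
i=14 t=17 v=5: → [13,20); WM=14
i=15 t=18 v=2: → [13,21); WM=15
i=16 t=16 v=3: → [13,21); WM=15
i=17 t=19 v=7: → [13,22); WM=16
i=18 t=21 v=9: → [13,24); WM=18
i=19 t=19 v=3: → [13,24); WM=18
i=20 t=22 v=7: → [13,25); WM=19
i=21 t=24 v=8: → [13,27); WM=21

[1,10)=52 [13,27)=72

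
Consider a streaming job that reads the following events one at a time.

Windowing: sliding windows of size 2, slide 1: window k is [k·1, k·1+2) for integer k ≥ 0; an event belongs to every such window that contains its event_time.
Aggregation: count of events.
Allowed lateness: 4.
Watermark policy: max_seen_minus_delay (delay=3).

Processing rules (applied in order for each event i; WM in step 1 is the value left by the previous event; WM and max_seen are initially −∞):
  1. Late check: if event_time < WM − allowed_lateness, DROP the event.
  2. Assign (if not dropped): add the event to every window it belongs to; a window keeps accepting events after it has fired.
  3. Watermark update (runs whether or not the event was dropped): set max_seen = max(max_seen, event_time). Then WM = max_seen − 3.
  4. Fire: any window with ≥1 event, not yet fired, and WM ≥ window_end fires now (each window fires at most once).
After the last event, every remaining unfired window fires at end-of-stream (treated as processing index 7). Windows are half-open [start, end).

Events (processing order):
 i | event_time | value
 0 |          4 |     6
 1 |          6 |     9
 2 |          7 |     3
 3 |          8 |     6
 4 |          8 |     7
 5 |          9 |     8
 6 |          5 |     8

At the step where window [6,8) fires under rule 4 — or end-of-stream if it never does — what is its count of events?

i=0 t=4 v=6: → [4,6),[3,5); WM=1
i=1 t=6 v=9: → [6,8),[5,7); WM=3
i=2 t=7 v=3: → [7,9),[6,8); WM=4
i=3 t=8 v=6: → [8,10),[7,9); WM=5; [3,5) fires=1
i=4 t=8 v=7: → [8,10),[7,9); WM=5
i=5 t=9 v=8: → [9,11),[8,10); WM=6; [4,6) fires=1
i=6 t=5 v=8: → [5,7),[4,6); WM=6

2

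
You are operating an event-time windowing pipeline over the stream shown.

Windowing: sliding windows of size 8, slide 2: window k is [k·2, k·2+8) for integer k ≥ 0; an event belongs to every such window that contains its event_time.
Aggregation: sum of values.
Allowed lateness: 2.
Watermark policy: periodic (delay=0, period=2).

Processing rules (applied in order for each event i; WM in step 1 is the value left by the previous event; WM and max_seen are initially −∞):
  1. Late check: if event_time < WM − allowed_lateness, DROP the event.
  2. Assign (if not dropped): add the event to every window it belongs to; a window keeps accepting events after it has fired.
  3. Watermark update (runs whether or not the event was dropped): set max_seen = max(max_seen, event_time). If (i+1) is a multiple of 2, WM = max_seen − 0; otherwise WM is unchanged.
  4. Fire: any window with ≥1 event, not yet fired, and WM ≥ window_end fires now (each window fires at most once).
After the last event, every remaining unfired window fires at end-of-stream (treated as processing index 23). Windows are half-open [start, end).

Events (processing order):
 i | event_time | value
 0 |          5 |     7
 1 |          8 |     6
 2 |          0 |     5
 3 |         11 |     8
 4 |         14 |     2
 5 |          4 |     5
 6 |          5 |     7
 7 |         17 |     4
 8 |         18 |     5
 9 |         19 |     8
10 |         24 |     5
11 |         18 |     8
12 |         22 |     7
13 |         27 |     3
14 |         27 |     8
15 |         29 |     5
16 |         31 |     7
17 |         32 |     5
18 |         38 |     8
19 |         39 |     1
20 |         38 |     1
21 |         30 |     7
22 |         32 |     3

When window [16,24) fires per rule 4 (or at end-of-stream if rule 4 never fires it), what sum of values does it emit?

i=0 t=5 v=7: → [4,12),[2,10),[0,8); WM=−∞
i=1 t=8 v=6: → [8,16),[6,14),[4,12),[2,10); WM=8; [0,8) fires=7
i=2 t=0 v=5: DROP (t<8-2); WM=8
i=3 t=11 v=8: → [10,18),[8,16),[6,14),[4,12); WM=11; [2,10) fires=13
i=4 t=14 v=2: → [14,22),[12,20),[10,18),[8,16); WM=11
i=5 t=4 v=5: DROP (t<11-2); WM=14; [4,12) fires=21 [6,14) fires=14
i=6 t=5 v=7: DROP (t<14-2); WM=14
i=7 t=17 v=4: → [16,24),[14,22),[12,20),[10,18); WM=17; [8,16) fires=16
i=8 t=18 v=5: → [18,26),[16,24),[14,22),[12,20); WM=17
i=9 t=19 v=8: → [18,26),[16,24),[14,22),[12,20); WM=19; [10,18) fires=14
i=10 t=24 v=5: → [24,32),[22,30),[20,28),[18,26); WM=19
i=11 t=18 v=8: → [18,26),[16,24),[14,22),[12,20); WM=24; [12,20) fires=27 [14,22) fires=27 [16,24) fires=25
i=12 t=22 v=7: → [22,30),[20,28),[18,26),[16,24); WM=24
i=13 t=27 v=3: → [26,34),[24,32),[22,30),[20,28); WM=27; [18,26) fires=33
i=14 t=27 v=8: → [26,34),[24,32),[22,30),[20,28); WM=27
i=15 t=29 v=5: → [28,36),[26,34),[24,32),[22,30); WM=29; [20,28) fires=23
i=16 t=31 v=7: → [30,38),[28,36),[26,34),[24,32); WM=29
i=17 t=32 v=5: → [32,40),[30,38),[28,36),[26,34); WM=32; [22,30) fires=28 [24,32) fires=28
i=18 t=38 v=8: → [38,46),[36,44),[34,42),[32,40); WM=32
i=19 t=39 v=1: → [38,46),[36,44),[34,42),[32,40); WM=39; [26,34) fires=28 [28,36) fires=17 [30,38) fires=12
i=20 t=38 v=1: → [38,46),[36,44),[34,42),[32,40); WM=39
i=21 t=30 v=7: DROP (t<39-2); WM=39
i=22 t=32 v=3: DROP (t<39-2); WM=39

25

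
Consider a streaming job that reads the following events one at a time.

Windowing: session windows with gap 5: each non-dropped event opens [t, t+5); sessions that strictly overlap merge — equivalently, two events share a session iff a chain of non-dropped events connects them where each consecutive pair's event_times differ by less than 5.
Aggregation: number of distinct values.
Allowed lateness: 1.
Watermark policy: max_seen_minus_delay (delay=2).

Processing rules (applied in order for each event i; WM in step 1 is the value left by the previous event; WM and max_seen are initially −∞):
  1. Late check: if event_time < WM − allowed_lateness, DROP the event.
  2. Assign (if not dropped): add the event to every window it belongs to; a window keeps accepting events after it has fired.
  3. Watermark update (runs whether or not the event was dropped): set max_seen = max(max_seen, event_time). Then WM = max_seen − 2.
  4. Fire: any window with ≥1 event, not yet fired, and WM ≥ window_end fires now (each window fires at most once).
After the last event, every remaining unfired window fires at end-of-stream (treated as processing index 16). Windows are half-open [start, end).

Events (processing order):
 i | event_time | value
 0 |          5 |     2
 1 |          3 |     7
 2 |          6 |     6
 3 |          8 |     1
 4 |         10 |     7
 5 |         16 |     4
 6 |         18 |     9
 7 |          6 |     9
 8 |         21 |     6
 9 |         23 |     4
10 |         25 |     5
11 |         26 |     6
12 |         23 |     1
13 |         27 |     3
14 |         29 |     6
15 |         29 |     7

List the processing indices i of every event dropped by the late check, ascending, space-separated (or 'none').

i=0 t=5 v=2: → [5,10); WM=3
i=1 t=3 v=7: → [3,10); WM=3
i=2 t=6 v=6: → [3,11); WM=4
i=3 t=8 v=1: → [3,13); WM=6
i=4 t=10 v=7: → [3,15); WM=8
i=5 t=16 v=4: → [16,21); WM=14
i=6 t=18 v=9: → [16,23); WM=16
i=7 t=6 v=9: DROP (t<16-1); WM=16
i=8 t=21 v=6: → [16,26); WM=19
i=9 t=23 v=4: → [16,28); WM=21
i=10 t=25 v=5: → [16,30); WM=23
i=11 t=26 v=6: → [16,31); WM=24
i=12 t=23 v=1: → [16,31); WM=24
i=13 t=27 v=3: → [16,32); WM=25
i=14 t=29 v=6: → [16,34); WM=27
i=15 t=29 v=7: → [16,34); WM=27

7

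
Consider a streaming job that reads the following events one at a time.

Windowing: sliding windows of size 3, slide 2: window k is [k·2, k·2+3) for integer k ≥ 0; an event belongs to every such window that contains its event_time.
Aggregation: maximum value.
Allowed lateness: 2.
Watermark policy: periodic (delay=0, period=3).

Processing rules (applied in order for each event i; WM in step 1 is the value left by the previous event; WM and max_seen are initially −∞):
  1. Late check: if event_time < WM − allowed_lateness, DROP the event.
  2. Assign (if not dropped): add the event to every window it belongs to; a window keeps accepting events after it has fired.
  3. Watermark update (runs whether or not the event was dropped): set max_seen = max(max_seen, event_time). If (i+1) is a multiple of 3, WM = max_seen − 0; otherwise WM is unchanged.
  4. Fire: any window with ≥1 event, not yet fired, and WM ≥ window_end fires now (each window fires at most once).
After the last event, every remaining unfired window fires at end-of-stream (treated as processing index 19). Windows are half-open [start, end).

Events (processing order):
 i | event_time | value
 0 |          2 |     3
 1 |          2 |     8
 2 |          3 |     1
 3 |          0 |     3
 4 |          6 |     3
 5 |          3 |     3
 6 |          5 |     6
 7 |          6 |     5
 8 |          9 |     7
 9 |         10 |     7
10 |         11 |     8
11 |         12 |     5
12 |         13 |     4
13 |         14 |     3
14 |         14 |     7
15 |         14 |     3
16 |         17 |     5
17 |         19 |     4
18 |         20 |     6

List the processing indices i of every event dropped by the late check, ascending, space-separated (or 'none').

3

i=0 t=2 v=3: → [2,5),[0,3); WM=−∞
i=1 t=2 v=8: → [2,5),[0,3); WM=−∞
i=2 t=3 v=1: → [2,5); WM=3; [0,3) fires=8
i=3 t=0 v=3: DROP (t<3-2); WM=3
i=4 t=6 v=3: → [6,9),[4,7); WM=3
i=5 t=3 v=3: → [2,5); WM=6; [2,5) fires=8
i=6 t=5 v=6: → [4,7); WM=6
i=7 t=6 v=5: → [6,9),[4,7); WM=6
i=8 t=9 v=7: → [8,11); WM=9; [4,7) fires=6 [6,9) fires=5
i=9 t=10 v=7: → [10,13),[8,11); WM=9
i=10 t=11 v=8: → [10,13); WM=9
i=11 t=12 v=5: → [12,15),[10,13); WM=12; [8,11) fires=7
i=12 t=13 v=4: → [12,15); WM=12
i=13 t=14 v=3: → [14,17),[12,15); WM=12
i=14 t=14 v=7: → [14,17),[12,15); WM=14; [10,13) fires=8
i=15 t=14 v=3: → [14,17),[12,15); WM=14
i=16 t=17 v=5: → [16,19); WM=14
i=17 t=19 v=4: → [18,21); WM=19; [12,15) fires=7 [14,17) fires=7 [16,19) fires=5
i=18 t=20 v=6: → [20,23),[18,21); WM=19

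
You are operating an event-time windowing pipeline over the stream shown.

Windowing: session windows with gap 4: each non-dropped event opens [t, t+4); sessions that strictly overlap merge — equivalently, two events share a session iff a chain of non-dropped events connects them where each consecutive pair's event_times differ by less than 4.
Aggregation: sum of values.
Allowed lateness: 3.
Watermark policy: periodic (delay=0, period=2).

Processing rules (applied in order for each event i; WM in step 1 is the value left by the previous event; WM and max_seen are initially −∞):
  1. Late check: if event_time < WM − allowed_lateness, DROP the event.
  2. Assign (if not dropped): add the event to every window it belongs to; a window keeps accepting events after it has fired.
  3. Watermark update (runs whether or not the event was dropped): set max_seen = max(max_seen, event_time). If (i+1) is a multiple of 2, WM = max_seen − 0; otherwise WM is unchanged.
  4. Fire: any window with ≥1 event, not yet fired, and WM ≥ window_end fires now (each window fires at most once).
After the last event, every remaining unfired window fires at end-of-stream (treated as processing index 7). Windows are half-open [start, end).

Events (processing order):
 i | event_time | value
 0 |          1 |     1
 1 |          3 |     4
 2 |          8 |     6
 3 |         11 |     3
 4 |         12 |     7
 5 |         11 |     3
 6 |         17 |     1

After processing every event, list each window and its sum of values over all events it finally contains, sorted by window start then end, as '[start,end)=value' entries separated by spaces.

[1,7)=5 [8,16)=19 [17,21)=1

i=0 t=1 v=1: → [1,5); WM=−∞
i=1 t=3 v=4: → [1,7); WM=3
i=2 t=8 v=6: → [8,12); WM=3
i=3 t=11 v=3: → [8,15); WM=11
i=4 t=12 v=7: → [8,16); WM=11
i=5 t=11 v=3: → [8,16); WM=12
i=6 t=17 v=1: → [17,21); WM=12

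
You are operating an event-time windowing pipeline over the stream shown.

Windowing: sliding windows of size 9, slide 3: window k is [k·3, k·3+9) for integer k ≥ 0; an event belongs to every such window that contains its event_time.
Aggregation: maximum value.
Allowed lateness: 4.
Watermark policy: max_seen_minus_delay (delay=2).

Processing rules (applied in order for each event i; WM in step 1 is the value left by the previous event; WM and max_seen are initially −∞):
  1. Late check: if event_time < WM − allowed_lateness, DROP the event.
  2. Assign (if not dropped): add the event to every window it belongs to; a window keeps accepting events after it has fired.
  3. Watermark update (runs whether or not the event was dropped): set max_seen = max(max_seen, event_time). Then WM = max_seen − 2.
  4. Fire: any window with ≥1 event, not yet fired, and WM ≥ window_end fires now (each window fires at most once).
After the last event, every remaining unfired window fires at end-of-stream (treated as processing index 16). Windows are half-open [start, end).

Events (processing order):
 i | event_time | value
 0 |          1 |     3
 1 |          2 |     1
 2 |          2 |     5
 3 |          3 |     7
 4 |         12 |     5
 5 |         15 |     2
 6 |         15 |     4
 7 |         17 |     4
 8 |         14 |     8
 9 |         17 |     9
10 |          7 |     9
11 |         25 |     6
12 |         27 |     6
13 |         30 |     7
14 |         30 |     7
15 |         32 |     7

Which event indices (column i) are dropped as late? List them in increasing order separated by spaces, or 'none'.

i=0 t=1 v=3: → [0,9); WM=-1
i=1 t=2 v=1: → [0,9); WM=0
i=2 t=2 v=5: → [0,9); WM=0
i=3 t=3 v=7: → [3,12),[0,9); WM=1
i=4 t=12 v=5: → [12,21),[9,18),[6,15); WM=10; [0,9) fires=7
i=5 t=15 v=2: → [15,24),[12,21),[9,18); WM=13; [3,12) fires=7
i=6 t=15 v=4: → [15,24),[12,21),[9,18); WM=13
i=7 t=17 v=4: → [15,24),[12,21),[9,18); WM=15; [6,15) fires=5
i=8 t=14 v=8: → [12,21),[9,18),[6,15); WM=15
i=9 t=17 v=9: → [15,24),[12,21),[9,18); WM=15
i=10 t=7 v=9: DROP (t<15-4); WM=15
i=11 t=25 v=6: → [24,33),[21,30),[18,27); WM=23; [9,18) fires=9 [12,21) fires=9
i=12 t=27 v=6: → [27,36),[24,33),[21,30); WM=25; [15,24) fires=9
i=13 t=30 v=7: → [30,39),[27,36),[24,33); WM=28; [18,27) fires=6
i=14 t=30 v=7: → [30,39),[27,36),[24,33); WM=28
i=15 t=32 v=7: → [30,39),[27,36),[24,33); WM=30; [21,30) fires=6

10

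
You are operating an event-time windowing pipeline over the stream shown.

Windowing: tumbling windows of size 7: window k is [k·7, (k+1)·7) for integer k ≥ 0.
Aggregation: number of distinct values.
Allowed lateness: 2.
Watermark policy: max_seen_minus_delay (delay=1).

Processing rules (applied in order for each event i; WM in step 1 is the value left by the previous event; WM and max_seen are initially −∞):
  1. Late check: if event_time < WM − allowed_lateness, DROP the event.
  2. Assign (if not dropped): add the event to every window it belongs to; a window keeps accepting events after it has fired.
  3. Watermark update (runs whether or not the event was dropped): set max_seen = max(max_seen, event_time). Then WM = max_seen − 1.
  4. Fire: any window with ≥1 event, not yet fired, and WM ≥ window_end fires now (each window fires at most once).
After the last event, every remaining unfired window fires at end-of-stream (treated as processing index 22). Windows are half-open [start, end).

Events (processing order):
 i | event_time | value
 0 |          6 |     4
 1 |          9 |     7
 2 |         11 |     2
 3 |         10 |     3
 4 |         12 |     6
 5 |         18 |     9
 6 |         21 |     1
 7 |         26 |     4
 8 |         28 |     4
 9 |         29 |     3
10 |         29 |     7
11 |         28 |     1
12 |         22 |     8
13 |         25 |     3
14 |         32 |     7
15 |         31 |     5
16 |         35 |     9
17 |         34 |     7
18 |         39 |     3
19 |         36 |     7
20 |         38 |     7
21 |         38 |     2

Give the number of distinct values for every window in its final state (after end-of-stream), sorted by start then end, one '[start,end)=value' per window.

i=0 t=6 v=4: → [0,7); WM=5
i=1 t=9 v=7: → [7,14); WM=8; [0,7) fires=1
i=2 t=11 v=2: → [7,14); WM=10
i=3 t=10 v=3: → [7,14); WM=10
i=4 t=12 v=6: → [7,14); WM=11
i=5 t=18 v=9: → [14,21); WM=17; [7,14) fires=4
i=6 t=21 v=1: → [21,28); WM=20
i=7 t=26 v=4: → [21,28); WM=25; [14,21) fires=1
i=8 t=28 v=4: → [28,35); WM=27
i=9 t=29 v=3: → [28,35); WM=28; [21,28) fires=2
i=10 t=29 v=7: → [28,35); WM=28
i=11 t=28 v=1: → [28,35); WM=28
i=12 t=22 v=8: DROP (t<28-2); WM=28
i=13 t=25 v=3: DROP (t<28-2); WM=28
i=14 t=32 v=7: → [28,35); WM=31
i=15 t=31 v=5: → [28,35); WM=31
i=16 t=35 v=9: → [35,42); WM=34
i=17 t=34 v=7: → [28,35); WM=34
i=18 t=39 v=3: → [35,42); WM=38; [28,35) fires=5
i=19 t=36 v=7: → [35,42); WM=38
i=20 t=38 v=7: → [35,42); WM=38
i=21 t=38 v=2: → [35,42); WM=38

[0,7)=1 [7,14)=4 [14,21)=1 [21,28)=2 [28,35)=5 [35,42)=4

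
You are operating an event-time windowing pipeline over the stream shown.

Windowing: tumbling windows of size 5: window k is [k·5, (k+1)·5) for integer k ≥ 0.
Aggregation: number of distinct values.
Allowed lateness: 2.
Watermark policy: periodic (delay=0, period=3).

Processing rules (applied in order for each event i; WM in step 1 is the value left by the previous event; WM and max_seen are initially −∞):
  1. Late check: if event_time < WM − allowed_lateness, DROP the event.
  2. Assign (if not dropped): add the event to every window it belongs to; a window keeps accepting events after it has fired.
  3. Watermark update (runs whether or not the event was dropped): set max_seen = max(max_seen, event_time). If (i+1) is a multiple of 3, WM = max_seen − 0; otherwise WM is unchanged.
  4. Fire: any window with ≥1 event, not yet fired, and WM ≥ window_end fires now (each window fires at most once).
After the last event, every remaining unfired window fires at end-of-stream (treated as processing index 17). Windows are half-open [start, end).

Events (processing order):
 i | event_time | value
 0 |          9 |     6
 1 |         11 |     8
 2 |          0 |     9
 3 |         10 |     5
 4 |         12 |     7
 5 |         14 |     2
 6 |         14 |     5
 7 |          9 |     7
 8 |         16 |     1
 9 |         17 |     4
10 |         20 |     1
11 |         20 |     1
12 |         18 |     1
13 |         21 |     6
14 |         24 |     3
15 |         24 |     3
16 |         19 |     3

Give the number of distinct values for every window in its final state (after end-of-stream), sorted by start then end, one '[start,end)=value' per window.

[0,5)=1 [5,10)=1 [10,15)=4 [15,20)=2 [20,25)=3

i=0 t=9 v=6: → [5,10); WM=−∞
i=1 t=11 v=8: → [10,15); WM=−∞
i=2 t=0 v=9: → [0,5); WM=11; [0,5) fires=1 [5,10) fires=1
i=3 t=10 v=5: → [10,15); WM=11
i=4 t=12 v=7: → [10,15); WM=11
i=5 t=14 v=2: → [10,15); WM=14
i=6 t=14 v=5: → [10,15); WM=14
i=7 t=9 v=7: DROP (t<14-2); WM=14
i=8 t=16 v=1: → [15,20); WM=16; [10,15) fires=4
i=9 t=17 v=4: → [15,20); WM=16
i=10 t=20 v=1: → [20,25); WM=16
i=11 t=20 v=1: → [20,25); WM=20; [15,20) fires=2
i=12 t=18 v=1: → [15,20); WM=20
i=13 t=21 v=6: → [20,25); WM=20
i=14 t=24 v=3: → [20,25); WM=24
i=15 t=24 v=3: → [20,25); WM=24
i=16 t=19 v=3: DROP (t<24-2); WM=24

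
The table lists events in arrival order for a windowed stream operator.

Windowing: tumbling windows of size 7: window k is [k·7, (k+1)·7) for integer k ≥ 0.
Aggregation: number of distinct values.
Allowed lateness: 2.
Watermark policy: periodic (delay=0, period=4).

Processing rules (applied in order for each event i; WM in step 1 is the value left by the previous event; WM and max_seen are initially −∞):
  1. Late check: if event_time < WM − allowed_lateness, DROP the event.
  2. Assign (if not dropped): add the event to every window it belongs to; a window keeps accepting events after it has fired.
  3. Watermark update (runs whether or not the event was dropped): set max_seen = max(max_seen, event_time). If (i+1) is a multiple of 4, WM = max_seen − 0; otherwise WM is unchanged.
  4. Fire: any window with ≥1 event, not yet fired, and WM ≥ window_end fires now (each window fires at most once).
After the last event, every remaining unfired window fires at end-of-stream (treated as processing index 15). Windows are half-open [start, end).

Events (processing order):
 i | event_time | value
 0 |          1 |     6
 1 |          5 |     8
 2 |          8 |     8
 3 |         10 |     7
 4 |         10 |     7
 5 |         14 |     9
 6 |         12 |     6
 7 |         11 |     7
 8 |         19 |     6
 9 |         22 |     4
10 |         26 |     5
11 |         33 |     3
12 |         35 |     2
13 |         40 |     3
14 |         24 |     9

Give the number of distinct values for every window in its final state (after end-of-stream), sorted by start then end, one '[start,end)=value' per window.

i=0 t=1 v=6: → [0,7); WM=−∞
i=1 t=5 v=8: → [0,7); WM=−∞
i=2 t=8 v=8: → [7,14); WM=−∞
i=3 t=10 v=7: → [7,14); WM=10; [0,7) fires=2
i=4 t=10 v=7: → [7,14); WM=10
i=5 t=14 v=9: → [14,21); WM=10
i=6 t=12 v=6: → [7,14); WM=10
i=7 t=11 v=7: → [7,14); WM=14; [7,14) fires=3
i=8 t=19 v=6: → [14,21); WM=14
i=9 t=22 v=4: → [21,28); WM=14
i=10 t=26 v=5: → [21,28); WM=14
i=11 t=33 v=3: → [28,35); WM=33; [14,21) fires=2 [21,28) fires=2
i=12 t=35 v=2: → [35,42); WM=33
i=13 t=40 v=3: → [35,42); WM=33
i=14 t=24 v=9: DROP (t<33-2); WM=33

[0,7)=2 [7,14)=3 [14,21)=2 [21,28)=2 [28,35)=1 [35,42)=2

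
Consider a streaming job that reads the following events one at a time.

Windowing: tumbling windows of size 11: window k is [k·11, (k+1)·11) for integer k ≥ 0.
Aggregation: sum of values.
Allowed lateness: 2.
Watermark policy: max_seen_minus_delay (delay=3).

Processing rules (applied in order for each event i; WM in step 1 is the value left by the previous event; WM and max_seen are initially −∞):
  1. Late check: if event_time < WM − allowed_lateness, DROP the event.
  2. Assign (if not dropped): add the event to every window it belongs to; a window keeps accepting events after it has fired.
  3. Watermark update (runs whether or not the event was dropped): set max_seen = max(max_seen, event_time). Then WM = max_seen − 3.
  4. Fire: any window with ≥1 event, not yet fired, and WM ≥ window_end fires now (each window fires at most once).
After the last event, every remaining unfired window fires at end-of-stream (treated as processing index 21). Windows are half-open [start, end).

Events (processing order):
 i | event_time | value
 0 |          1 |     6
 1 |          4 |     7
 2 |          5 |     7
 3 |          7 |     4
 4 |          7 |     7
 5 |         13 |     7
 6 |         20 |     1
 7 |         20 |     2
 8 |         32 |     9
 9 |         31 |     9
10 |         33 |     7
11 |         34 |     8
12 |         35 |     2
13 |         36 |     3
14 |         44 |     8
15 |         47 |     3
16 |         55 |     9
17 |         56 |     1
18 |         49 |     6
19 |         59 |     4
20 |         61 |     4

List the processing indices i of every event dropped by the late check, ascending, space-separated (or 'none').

i=0 t=1 v=6: → [0,11); WM=-2
i=1 t=4 v=7: → [0,11); WM=1
i=2 t=5 v=7: → [0,11); WM=2
i=3 t=7 v=4: → [0,11); WM=4
i=4 t=7 v=7: → [0,11); WM=4
i=5 t=13 v=7: → [11,22); WM=10
i=6 t=20 v=1: → [11,22); WM=17; [0,11) fires=31
i=7 t=20 v=2: → [11,22); WM=17
i=8 t=32 v=9: → [22,33); WM=29; [11,22) fires=10
i=9 t=31 v=9: → [22,33); WM=29
i=10 t=33 v=7: → [33,44); WM=30
i=11 t=34 v=8: → [33,44); WM=31
i=12 t=35 v=2: → [33,44); WM=32
i=13 t=36 v=3: → [33,44); WM=33; [22,33) fires=18
i=14 t=44 v=8: → [44,55); WM=41
i=15 t=47 v=3: → [44,55); WM=44; [33,44) fires=20
i=16 t=55 v=9: → [55,66); WM=52
i=17 t=56 v=1: → [55,66); WM=53
i=18 t=49 v=6: DROP (t<53-2); WM=53
i=19 t=59 v=4: → [55,66); WM=56; [44,55) fires=11
i=20 t=61 v=4: → [55,66); WM=58

18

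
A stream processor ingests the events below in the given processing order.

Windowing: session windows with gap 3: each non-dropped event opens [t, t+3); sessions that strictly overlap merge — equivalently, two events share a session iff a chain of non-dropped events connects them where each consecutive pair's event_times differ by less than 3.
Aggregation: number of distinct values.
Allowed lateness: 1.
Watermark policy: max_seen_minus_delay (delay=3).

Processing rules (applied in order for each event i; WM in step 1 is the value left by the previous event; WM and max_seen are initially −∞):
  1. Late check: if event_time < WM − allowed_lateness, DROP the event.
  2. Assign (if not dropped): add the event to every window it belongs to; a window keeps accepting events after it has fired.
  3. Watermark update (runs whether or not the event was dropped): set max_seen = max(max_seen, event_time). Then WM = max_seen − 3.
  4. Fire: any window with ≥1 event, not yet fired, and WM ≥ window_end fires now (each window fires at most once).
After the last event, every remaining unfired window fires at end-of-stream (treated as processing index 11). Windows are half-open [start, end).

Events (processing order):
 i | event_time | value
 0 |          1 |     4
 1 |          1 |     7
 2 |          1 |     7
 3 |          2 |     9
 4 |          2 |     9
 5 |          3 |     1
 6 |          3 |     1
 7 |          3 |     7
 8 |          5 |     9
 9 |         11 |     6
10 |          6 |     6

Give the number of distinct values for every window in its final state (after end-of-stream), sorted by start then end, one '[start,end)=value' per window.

i=0 t=1 v=4: → [1,4); WM=-2
i=1 t=1 v=7: → [1,4); WM=-2
i=2 t=1 v=7: → [1,4); WM=-2
i=3 t=2 v=9: → [1,5); WM=-1
i=4 t=2 v=9: → [1,5); WM=-1
i=5 t=3 v=1: → [1,6); WM=0
i=6 t=3 v=1: → [1,6); WM=0
i=7 t=3 v=7: → [1,6); WM=0
i=8 t=5 v=9: → [1,8); WM=2
i=9 t=11 v=6: → [11,14); WM=8
i=10 t=6 v=6: DROP (t<8-1); WM=8

[1,8)=4 [11,14)=1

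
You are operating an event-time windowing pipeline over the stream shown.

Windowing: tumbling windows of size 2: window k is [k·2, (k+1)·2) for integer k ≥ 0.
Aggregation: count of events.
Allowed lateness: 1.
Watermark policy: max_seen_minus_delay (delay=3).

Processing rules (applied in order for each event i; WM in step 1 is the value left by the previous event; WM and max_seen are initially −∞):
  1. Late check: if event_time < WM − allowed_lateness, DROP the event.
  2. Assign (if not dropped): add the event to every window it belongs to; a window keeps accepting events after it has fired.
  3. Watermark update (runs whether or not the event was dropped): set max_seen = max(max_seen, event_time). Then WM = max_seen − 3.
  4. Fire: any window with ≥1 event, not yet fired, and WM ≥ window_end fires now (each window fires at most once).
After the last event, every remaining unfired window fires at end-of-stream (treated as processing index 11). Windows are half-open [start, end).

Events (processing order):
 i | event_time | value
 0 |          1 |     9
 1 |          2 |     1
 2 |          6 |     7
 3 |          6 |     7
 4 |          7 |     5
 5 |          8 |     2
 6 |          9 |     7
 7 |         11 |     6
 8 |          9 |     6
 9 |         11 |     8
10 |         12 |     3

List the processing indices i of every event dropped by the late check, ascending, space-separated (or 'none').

i=0 t=1 v=9: → [0,2); WM=-2
i=1 t=2 v=1: → [2,4); WM=-1
i=2 t=6 v=7: → [6,8); WM=3; [0,2) fires=1
i=3 t=6 v=7: → [6,8); WM=3
i=4 t=7 v=5: → [6,8); WM=4; [2,4) fires=1
i=5 t=8 v=2: → [8,10); WM=5
i=6 t=9 v=7: → [8,10); WM=6
i=7 t=11 v=6: → [10,12); WM=8; [6,8) fires=3
i=8 t=9 v=6: → [8,10); WM=8
i=9 t=11 v=8: → [10,12); WM=8
i=10 t=12 v=3: → [12,14); WM=9

none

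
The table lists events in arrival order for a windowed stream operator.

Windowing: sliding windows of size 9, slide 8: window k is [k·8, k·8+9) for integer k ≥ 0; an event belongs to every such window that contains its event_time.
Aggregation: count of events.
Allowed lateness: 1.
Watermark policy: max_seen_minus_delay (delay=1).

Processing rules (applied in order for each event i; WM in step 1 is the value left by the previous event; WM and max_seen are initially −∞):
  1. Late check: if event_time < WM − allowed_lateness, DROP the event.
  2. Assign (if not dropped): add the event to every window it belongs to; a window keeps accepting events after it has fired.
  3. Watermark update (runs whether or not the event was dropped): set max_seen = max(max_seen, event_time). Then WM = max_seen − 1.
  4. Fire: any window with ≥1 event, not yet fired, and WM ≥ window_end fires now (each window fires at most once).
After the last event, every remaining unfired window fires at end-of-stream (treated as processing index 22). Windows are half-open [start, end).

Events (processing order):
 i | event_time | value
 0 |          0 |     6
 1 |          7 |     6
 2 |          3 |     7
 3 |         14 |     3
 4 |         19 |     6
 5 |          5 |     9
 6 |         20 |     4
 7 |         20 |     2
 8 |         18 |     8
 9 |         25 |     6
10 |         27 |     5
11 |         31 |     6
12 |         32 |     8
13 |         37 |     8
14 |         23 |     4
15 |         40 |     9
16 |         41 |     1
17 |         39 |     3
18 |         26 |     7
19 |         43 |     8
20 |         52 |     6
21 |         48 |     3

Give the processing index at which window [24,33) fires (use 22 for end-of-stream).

i=0 t=0 v=6: → [0,9); WM=-1
i=1 t=7 v=6: → [0,9); WM=6
i=2 t=3 v=7: DROP (t<6-1); WM=6
i=3 t=14 v=3: → [8,17); WM=13; [0,9) fires=2
i=4 t=19 v=6: → [16,25); WM=18; [8,17) fires=1
i=5 t=5 v=9: DROP (t<18-1); WM=18
i=6 t=20 v=4: → [16,25); WM=19
i=7 t=20 v=2: → [16,25); WM=19
i=8 t=18 v=8: → [16,25); WM=19
i=9 t=25 v=6: → [24,33); WM=24
i=10 t=27 v=5: → [24,33); WM=26; [16,25) fires=4
i=11 t=31 v=6: → [24,33); WM=30
i=12 t=32 v=8: → [32,41),[24,33); WM=31
i=13 t=37 v=8: → [32,41); WM=36; [24,33) fires=4
i=14 t=23 v=4: DROP (t<36-1); WM=36
i=15 t=40 v=9: → [40,49),[32,41); WM=39
i=16 t=41 v=1: → [40,49); WM=40
i=17 t=39 v=3: → [32,41); WM=40
i=18 t=26 v=7: DROP (t<40-1); WM=40
i=19 t=43 v=8: → [40,49); WM=42; [32,41) fires=4
i=20 t=52 v=6: → [48,57); WM=51; [40,49) fires=3
i=21 t=48 v=3: DROP (t<51-1); WM=51

13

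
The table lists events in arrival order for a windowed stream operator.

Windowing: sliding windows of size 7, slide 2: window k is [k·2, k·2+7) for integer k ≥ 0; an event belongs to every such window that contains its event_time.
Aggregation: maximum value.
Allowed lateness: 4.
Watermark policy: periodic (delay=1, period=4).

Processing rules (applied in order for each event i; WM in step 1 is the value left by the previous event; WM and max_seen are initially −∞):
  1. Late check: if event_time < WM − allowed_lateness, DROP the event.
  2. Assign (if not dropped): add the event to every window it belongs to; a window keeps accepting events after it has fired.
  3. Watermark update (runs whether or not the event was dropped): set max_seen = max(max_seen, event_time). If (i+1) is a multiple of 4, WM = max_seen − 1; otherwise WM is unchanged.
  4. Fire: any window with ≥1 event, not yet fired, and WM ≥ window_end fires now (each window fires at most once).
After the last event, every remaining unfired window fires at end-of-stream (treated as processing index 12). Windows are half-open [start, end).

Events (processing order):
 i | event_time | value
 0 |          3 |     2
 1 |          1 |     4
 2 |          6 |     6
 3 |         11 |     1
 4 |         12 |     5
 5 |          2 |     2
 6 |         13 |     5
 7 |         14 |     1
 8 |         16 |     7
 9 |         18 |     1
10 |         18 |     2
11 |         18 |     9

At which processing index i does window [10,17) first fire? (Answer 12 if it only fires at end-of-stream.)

i=0 t=3 v=2: → [2,9),[0,7); WM=−∞
i=1 t=1 v=4: → [0,7); WM=−∞
i=2 t=6 v=6: → [6,13),[4,11),[2,9),[0,7); WM=−∞
i=3 t=11 v=1: → [10,17),[8,15),[6,13); WM=10; [0,7) fires=6 [2,9) fires=6
i=4 t=12 v=5: → [12,19),[10,17),[8,15),[6,13); WM=10
i=5 t=2 v=2: DROP (t<10-4); WM=10
i=6 t=13 v=5: → [12,19),[10,17),[8,15); WM=10
i=7 t=14 v=1: → [14,21),[12,19),[10,17),[8,15); WM=13; [4,11) fires=6 [6,13) fires=6
i=8 t=16 v=7: → [16,23),[14,21),[12,19),[10,17); WM=13
i=9 t=18 v=1: → [18,25),[16,23),[14,21),[12,19); WM=13
i=10 t=18 v=2: → [18,25),[16,23),[14,21),[12,19); WM=13
i=11 t=18 v=9: → [18,25),[16,23),[14,21),[12,19); WM=17; [8,15) fires=5 [10,17) fires=7

11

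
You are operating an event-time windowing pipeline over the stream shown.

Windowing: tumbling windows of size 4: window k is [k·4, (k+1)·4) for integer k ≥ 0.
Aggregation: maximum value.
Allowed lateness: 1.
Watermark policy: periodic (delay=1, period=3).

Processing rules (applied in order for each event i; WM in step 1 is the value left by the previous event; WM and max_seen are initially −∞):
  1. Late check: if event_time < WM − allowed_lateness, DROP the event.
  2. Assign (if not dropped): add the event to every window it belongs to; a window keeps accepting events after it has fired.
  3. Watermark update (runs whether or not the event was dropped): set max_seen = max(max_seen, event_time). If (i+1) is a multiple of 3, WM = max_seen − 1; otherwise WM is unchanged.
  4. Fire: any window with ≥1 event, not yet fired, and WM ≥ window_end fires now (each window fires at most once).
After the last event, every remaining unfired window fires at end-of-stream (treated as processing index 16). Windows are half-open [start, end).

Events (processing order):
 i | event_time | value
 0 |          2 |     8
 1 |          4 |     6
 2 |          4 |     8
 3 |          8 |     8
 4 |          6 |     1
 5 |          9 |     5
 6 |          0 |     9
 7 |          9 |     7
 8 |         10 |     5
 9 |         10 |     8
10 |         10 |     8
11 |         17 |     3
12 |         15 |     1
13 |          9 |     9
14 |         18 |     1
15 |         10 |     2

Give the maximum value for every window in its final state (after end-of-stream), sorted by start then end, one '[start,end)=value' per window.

[0,4)=8 [4,8)=8 [8,12)=8 [12,16)=1 [16,20)=3

i=0 t=2 v=8: → [0,4); WM=−∞
i=1 t=4 v=6: → [4,8); WM=−∞
i=2 t=4 v=8: → [4,8); WM=3
i=3 t=8 v=8: → [8,12); WM=3
i=4 t=6 v=1: → [4,8); WM=3
i=5 t=9 v=5: → [8,12); WM=8; [0,4) fires=8 [4,8) fires=8
i=6 t=0 v=9: DROP (t<8-1); WM=8
i=7 t=9 v=7: → [8,12); WM=8
i=8 t=10 v=5: → [8,12); WM=9
i=9 t=10 v=8: → [8,12); WM=9
i=10 t=10 v=8: → [8,12); WM=9
i=11 t=17 v=3: → [16,20); WM=16; [8,12) fires=8
i=12 t=15 v=1: → [12,16); WM=16; [12,16) fires=1
i=13 t=9 v=9: DROP (t<16-1); WM=16
i=14 t=18 v=1: → [16,20); WM=17
i=15 t=10 v=2: DROP (t<17-1); WM=17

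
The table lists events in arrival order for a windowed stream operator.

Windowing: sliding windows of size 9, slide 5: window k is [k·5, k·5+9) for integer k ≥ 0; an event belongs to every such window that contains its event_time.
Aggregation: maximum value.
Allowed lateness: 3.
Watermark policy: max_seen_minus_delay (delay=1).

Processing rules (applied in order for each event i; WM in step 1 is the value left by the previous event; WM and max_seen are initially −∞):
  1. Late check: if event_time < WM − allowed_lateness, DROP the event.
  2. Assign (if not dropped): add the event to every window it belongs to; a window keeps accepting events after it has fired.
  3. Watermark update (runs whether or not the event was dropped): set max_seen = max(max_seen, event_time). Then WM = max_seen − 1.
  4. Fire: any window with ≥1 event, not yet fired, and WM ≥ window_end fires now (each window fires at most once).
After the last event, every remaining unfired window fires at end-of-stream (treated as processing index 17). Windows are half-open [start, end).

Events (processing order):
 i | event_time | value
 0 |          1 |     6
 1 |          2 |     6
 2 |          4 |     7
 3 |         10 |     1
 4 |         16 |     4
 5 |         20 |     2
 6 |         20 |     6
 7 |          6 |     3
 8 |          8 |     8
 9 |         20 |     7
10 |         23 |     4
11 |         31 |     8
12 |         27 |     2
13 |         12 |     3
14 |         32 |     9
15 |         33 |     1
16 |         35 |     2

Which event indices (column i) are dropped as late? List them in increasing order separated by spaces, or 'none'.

7 8 13

i=0 t=1 v=6: → [0,9); WM=0
i=1 t=2 v=6: → [0,9); WM=1
i=2 t=4 v=7: → [0,9); WM=3
i=3 t=10 v=1: → [10,19),[5,14); WM=9; [0,9) fires=7
i=4 t=16 v=4: → [15,24),[10,19); WM=15; [5,14) fires=1
i=5 t=20 v=2: → [20,29),[15,24); WM=19; [10,19) fires=4
i=6 t=20 v=6: → [20,29),[15,24); WM=19
i=7 t=6 v=3: DROP (t<19-3); WM=19
i=8 t=8 v=8: DROP (t<19-3); WM=19
i=9 t=20 v=7: → [20,29),[15,24); WM=19
i=10 t=23 v=4: → [20,29),[15,24); WM=22
i=11 t=31 v=8: → [30,39),[25,34); WM=30; [15,24) fires=7 [20,29) fires=7
i=12 t=27 v=2: → [25,34),[20,29); WM=30
i=13 t=12 v=3: DROP (t<30-3); WM=30
i=14 t=32 v=9: → [30,39),[25,34); WM=31
i=15 t=33 v=1: → [30,39),[25,34); WM=32
i=16 t=35 v=2: → [35,44),[30,39); WM=34; [25,34) fires=9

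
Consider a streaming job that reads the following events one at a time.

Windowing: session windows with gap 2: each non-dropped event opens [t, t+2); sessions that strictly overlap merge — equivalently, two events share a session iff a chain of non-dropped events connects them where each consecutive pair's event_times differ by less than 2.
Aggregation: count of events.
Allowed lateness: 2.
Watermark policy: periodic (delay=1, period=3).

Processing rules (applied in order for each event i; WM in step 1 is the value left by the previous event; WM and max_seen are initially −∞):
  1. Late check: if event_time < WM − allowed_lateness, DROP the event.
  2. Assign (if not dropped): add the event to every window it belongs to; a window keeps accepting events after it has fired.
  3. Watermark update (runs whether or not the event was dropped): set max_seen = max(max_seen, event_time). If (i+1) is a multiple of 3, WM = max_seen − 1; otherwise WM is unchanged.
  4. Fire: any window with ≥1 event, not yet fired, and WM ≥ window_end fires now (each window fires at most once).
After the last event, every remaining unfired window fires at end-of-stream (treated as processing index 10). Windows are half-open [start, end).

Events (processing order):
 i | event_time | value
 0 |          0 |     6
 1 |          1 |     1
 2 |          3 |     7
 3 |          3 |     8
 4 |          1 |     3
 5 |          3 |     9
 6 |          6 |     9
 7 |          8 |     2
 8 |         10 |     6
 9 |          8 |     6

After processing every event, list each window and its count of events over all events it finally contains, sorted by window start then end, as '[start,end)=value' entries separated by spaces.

[0,3)=3 [3,5)=3 [6,8)=1 [8,10)=2 [10,12)=1

i=0 t=0 v=6: → [0,2); WM=−∞
i=1 t=1 v=1: → [0,3); WM=−∞
i=2 t=3 v=7: → [3,5); WM=2
i=3 t=3 v=8: → [3,5); WM=2
i=4 t=1 v=3: → [0,3); WM=2
i=5 t=3 v=9: → [3,5); WM=2
i=6 t=6 v=9: → [6,8); WM=2
i=7 t=8 v=2: → [8,10); WM=2
i=8 t=10 v=6: → [10,12); WM=9
i=9 t=8 v=6: → [8,10); WM=9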